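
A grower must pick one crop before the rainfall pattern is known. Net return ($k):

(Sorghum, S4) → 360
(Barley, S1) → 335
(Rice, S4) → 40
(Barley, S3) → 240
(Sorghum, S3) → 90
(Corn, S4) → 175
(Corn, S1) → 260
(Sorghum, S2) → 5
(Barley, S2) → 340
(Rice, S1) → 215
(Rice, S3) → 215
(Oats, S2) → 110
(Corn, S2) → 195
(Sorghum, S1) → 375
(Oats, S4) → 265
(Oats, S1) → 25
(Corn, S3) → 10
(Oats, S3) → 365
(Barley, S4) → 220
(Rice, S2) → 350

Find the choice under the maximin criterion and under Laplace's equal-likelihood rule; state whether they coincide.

maximin → Barley; laplace → Barley (agree)

Row minima: Oats=25, Corn=10, Rice=40, Sorghum=5, Barley=220
Best worst-case = 220 → Barley.
Row averages: Oats=191.25, Corn=160, Rice=205, Sorghum=207.5, Barley=283.75
Highest average = 283.75 → Barley.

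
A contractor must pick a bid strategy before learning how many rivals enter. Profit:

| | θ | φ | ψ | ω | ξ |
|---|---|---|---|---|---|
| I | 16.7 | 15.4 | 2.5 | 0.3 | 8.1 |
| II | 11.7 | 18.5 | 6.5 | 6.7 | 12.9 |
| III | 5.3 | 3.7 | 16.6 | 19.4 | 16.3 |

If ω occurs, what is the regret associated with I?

Best payoff under ω is 19.4.
Regret = 19.4 − 0.3 = 19.1.

19.1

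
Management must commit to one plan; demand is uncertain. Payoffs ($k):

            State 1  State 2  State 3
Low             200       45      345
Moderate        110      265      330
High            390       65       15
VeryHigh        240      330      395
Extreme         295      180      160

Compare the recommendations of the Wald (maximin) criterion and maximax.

Row minima: Low=45, Moderate=110, High=15, VeryHigh=240, Extreme=160
Best worst-case = 240 → VeryHigh.
Row maxima: Low=345, Moderate=330, High=390, VeryHigh=395, Extreme=295
Best best-case = 395 → VeryHigh.

maximin → VeryHigh; maximax → VeryHigh (agree)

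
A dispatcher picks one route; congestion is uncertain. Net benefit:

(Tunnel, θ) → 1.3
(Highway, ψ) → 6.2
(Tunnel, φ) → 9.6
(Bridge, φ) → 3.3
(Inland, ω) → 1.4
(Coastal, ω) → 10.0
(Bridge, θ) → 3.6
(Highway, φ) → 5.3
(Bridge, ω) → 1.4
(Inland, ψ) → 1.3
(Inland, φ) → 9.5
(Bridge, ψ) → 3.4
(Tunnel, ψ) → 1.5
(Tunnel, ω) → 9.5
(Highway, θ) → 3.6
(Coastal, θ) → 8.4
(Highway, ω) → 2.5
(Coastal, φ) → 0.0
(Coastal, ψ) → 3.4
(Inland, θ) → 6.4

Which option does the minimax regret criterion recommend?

Tunnel

Column bests: θ=8.4, φ=9.6, ψ=6.2, ω=10.0.
Tunnel regrets: 7.1, 0.0, 4.7, 0.5 → max 7.1
Bridge regrets: 4.8, 6.3, 2.8, 8.6 → max 8.6
Highway regrets: 4.8, 4.3, 0.0, 7.5 → max 7.5
Coastal regrets: 0.0, 9.6, 2.8, 0.0 → max 9.6
Inland regrets: 2.0, 0.1, 4.9, 8.6 → max 8.6
Smallest max regret = 7.1 → Tunnel.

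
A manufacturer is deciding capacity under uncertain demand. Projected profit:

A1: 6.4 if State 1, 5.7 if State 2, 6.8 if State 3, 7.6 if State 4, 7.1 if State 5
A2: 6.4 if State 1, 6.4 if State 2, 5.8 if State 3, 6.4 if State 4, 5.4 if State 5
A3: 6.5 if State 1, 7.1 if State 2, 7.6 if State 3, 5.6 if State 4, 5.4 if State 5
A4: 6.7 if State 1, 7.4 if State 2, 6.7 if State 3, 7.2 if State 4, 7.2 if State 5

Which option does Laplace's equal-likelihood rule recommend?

Row averages: A1=6.72, A2=6.08, A3=6.44, A4=7.04
Highest average = 7.04 → A4.

A4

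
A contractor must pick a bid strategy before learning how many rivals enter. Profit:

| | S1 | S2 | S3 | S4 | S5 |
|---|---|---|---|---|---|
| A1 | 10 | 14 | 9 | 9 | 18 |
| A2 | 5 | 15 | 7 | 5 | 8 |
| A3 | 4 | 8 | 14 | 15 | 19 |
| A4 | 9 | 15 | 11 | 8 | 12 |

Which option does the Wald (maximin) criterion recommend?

Row minima: A1=9, A2=5, A3=4, A4=8
Best worst-case = 9 → A1.

A1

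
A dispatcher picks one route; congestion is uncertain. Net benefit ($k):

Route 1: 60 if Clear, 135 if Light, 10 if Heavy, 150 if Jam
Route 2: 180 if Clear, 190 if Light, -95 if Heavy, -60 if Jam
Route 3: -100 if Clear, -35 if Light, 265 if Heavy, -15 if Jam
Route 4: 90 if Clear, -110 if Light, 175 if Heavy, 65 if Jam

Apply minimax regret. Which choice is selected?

Route 1

Column bests: Clear=180, Light=190, Heavy=265, Jam=150.
Route 1 regrets: 120, 55, 255, 0 → max 255
Route 2 regrets: 0, 0, 360, 210 → max 360
Route 3 regrets: 280, 225, 0, 165 → max 280
Route 4 regrets: 90, 300, 90, 85 → max 300
Smallest max regret = 255 → Route 1.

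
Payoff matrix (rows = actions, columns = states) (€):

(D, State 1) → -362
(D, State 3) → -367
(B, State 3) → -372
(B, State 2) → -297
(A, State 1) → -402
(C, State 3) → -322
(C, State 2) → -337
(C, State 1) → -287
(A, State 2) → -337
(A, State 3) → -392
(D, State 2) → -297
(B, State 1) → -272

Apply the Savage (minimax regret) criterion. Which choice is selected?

Column bests: State 1=-272, State 2=-297, State 3=-322.
A regrets: 130, 40, 70 → max 130
B regrets: 0, 0, 50 → max 50
C regrets: 15, 40, 0 → max 40
D regrets: 90, 0, 45 → max 90
Smallest max regret = 40 → C.

C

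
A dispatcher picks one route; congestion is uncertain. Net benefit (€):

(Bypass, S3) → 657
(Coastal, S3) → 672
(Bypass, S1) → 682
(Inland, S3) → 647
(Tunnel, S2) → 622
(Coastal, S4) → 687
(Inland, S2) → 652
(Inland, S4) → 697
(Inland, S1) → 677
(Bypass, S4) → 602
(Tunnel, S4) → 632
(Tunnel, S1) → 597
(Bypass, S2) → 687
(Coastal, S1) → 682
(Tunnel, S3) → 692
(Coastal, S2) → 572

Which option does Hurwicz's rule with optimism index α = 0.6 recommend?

Inland

Inland: 0.6·697 + 0.4·647 = 677
Bypass: 0.6·687 + 0.4·602 = 653
Coastal: 0.6·687 + 0.4·572 = 641
Tunnel: 0.6·692 + 0.4·597 = 654
Highest Hurwicz score = 677 → Inland.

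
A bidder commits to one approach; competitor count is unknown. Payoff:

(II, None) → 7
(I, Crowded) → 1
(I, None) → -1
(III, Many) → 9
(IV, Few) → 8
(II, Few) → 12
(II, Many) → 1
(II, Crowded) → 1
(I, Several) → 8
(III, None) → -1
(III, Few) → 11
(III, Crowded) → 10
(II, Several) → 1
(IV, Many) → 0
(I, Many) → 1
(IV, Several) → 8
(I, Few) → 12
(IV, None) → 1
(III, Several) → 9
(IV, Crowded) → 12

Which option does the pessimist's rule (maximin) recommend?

Row minima: I=-1, II=1, III=-1, IV=0
Best worst-case = 1 → II.

II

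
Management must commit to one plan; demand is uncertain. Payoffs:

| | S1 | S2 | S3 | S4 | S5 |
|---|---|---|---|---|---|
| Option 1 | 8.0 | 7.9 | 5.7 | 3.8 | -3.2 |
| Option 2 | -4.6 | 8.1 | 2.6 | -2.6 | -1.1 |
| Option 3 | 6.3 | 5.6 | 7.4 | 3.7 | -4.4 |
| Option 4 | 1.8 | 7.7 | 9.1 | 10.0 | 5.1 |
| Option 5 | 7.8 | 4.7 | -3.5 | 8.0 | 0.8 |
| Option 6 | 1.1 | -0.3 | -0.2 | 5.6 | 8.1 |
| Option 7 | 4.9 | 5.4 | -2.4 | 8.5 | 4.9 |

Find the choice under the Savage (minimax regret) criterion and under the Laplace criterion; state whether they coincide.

minimax regret → Option 4; laplace → Option 4 (agree)

Column bests: S1=8.0, S2=8.1, S3=9.1, S4=10.0, S5=8.1.
Option 1 regrets: 0.0, 0.2, 3.4, 6.2, 11.3 → max 11.3
Option 2 regrets: 12.6, 0.0, 6.5, 12.6, 9.2 → max 12.6
Option 3 regrets: 1.7, 2.5, 1.7, 6.3, 12.5 → max 12.5
Option 4 regrets: 6.2, 0.4, 0.0, 0.0, 3.0 → max 6.2
Option 5 regrets: 0.2, 3.4, 12.6, 2.0, 7.3 → max 12.6
Option 6 regrets: 6.9, 8.4, 9.3, 4.4, 0.0 → max 9.3
Option 7 regrets: 3.1, 2.7, 11.5, 1.5, 3.2 → max 11.5
Smallest max regret = 6.2 → Option 4.
Row averages: Option 1=4.44, Option 2=0.48, Option 3=3.72, Option 4=6.74, Option 5=3.56, Option 6=2.86, Option 7=4.26
Highest average = 6.74 → Option 4.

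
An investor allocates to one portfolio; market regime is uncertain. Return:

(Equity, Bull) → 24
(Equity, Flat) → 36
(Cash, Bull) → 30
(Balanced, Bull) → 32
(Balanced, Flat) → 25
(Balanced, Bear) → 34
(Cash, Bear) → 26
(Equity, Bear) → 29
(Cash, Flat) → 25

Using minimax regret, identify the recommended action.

Equity

Column bests: Bear=34, Flat=36, Bull=32.
Balanced regrets: 0, 11, 0 → max 11
Equity regrets: 5, 0, 8 → max 8
Cash regrets: 8, 11, 2 → max 11
Smallest max regret = 8 → Equity.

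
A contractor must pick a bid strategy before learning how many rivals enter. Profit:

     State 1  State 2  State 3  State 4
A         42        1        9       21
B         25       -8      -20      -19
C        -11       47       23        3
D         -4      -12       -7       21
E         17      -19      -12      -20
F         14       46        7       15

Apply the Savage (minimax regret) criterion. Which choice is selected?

F

Column bests: State 1=42, State 2=47, State 3=23, State 4=21.
A regrets: 0, 46, 14, 0 → max 46
B regrets: 17, 55, 43, 40 → max 55
C regrets: 53, 0, 0, 18 → max 53
D regrets: 46, 59, 30, 0 → max 59
E regrets: 25, 66, 35, 41 → max 66
F regrets: 28, 1, 16, 6 → max 28
Smallest max regret = 28 → F.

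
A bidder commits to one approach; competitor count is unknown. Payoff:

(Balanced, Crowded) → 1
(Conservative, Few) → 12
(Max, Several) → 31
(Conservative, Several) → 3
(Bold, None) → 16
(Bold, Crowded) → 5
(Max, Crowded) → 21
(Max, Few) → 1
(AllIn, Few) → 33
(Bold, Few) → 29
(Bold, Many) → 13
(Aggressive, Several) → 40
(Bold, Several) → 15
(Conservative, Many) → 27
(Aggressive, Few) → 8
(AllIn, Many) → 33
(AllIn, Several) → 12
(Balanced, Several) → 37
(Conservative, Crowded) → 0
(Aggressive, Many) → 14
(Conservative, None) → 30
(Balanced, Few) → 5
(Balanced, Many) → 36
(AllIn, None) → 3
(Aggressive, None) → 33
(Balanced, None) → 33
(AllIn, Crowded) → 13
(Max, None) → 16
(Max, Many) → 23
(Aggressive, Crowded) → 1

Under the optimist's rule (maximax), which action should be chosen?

Row maxima: Conservative=30, Balanced=37, Aggressive=40, Bold=29, AllIn=33, Max=31
Best best-case = 40 → Aggressive.

Aggressive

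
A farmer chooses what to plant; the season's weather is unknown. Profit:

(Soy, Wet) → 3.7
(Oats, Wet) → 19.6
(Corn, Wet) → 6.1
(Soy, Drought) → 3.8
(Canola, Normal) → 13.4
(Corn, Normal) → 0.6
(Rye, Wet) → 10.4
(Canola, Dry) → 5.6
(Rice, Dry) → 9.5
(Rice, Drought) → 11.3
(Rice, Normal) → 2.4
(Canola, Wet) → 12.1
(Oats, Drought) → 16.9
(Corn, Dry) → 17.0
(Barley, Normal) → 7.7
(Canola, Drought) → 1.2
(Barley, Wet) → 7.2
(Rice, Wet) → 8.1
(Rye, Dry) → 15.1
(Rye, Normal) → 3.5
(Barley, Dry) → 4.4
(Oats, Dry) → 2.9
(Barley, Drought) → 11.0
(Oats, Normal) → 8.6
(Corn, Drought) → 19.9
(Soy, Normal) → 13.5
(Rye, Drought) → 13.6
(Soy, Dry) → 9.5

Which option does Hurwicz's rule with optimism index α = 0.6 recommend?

Oats

Corn: 0.6·19.9 + 0.4·0.6 = 12.18
Oats: 0.6·19.6 + 0.4·2.9 = 12.92
Rye: 0.6·15.1 + 0.4·3.5 = 10.46
Barley: 0.6·11.0 + 0.4·4.4 = 8.36
Soy: 0.6·13.5 + 0.4·3.7 = 9.58
Canola: 0.6·13.4 + 0.4·1.2 = 8.52
Rice: 0.6·11.3 + 0.4·2.4 = 7.74
Highest Hurwicz score = 12.92 → Oats.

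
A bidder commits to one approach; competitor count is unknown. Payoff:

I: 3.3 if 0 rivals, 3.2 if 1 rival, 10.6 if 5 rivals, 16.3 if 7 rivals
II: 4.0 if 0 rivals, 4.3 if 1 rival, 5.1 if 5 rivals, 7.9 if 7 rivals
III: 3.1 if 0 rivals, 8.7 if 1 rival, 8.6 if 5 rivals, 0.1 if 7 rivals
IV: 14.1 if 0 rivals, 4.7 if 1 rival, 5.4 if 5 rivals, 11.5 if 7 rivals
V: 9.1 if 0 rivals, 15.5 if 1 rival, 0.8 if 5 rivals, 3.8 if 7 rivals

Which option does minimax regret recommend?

IV

Column bests: 0 rivals=14.1, 1 rival=15.5, 5 rivals=10.6, 7 rivals=16.3.
I regrets: 10.8, 12.3, 0.0, 0.0 → max 12.3
II regrets: 10.1, 11.2, 5.5, 8.4 → max 11.2
III regrets: 11.0, 6.8, 2.0, 16.2 → max 16.2
IV regrets: 0.0, 10.8, 5.2, 4.8 → max 10.8
V regrets: 5.0, 0.0, 9.8, 12.5 → max 12.5
Smallest max regret = 10.8 → IV.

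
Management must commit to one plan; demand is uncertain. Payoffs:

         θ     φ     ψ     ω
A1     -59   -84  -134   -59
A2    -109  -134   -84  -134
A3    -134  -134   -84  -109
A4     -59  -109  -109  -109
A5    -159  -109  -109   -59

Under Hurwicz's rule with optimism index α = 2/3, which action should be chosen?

A1: 2/3·(-59) + 1/3·(-134) = -84
A2: 2/3·(-84) + 1/3·(-134) = -302/3
A3: 2/3·(-84) + 1/3·(-134) = -302/3
A4: 2/3·(-59) + 1/3·(-109) = -227/3
A5: 2/3·(-59) + 1/3·(-159) = -277/3
Highest Hurwicz score = -227/3 → A4.

A4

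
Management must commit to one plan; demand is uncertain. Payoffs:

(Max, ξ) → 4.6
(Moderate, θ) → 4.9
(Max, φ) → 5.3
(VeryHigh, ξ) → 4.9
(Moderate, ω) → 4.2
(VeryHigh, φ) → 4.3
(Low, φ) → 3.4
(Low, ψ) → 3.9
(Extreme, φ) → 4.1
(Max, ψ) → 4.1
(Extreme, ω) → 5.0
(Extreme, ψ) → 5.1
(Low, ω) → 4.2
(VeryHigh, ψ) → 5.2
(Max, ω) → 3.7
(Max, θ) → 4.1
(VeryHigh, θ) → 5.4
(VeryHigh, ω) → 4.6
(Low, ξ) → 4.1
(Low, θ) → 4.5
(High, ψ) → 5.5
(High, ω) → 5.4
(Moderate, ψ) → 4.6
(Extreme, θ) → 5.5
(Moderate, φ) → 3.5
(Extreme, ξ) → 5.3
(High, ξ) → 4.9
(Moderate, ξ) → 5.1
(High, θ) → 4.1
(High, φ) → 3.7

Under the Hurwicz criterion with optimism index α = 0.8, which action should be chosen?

Extreme

Low: 0.8·4.5 + 0.2·3.4 = 4.28
Moderate: 0.8·5.1 + 0.2·3.5 = 4.78
High: 0.8·5.5 + 0.2·3.7 = 5.14
VeryHigh: 0.8·5.4 + 0.2·4.3 = 5.18
Extreme: 0.8·5.5 + 0.2·4.1 = 5.22
Max: 0.8·5.3 + 0.2·3.7 = 4.98
Highest Hurwicz score = 5.22 → Extreme.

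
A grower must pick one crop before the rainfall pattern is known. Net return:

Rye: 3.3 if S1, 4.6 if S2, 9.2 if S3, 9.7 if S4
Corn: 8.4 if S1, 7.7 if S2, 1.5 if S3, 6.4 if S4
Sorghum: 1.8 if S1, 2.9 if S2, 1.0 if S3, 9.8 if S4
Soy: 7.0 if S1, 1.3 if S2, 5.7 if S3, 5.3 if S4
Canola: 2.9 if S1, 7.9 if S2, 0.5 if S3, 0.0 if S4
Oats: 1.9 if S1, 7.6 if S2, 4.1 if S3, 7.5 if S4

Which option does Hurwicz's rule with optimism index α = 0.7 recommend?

Rye: 0.7·9.7 + 0.3·3.3 = 7.78
Corn: 0.7·8.4 + 0.3·1.5 = 6.33
Sorghum: 0.7·9.8 + 0.3·1.0 = 7.16
Soy: 0.7·7.0 + 0.3·1.3 = 5.29
Canola: 0.7·7.9 + 0.3·0.0 = 5.53
Oats: 0.7·7.6 + 0.3·1.9 = 5.89
Highest Hurwicz score = 7.78 → Rye.

Rye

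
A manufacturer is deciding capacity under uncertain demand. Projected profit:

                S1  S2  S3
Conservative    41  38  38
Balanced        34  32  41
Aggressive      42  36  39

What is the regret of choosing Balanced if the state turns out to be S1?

Best payoff under S1 is 42.
Regret = 42 − 34 = 8.

8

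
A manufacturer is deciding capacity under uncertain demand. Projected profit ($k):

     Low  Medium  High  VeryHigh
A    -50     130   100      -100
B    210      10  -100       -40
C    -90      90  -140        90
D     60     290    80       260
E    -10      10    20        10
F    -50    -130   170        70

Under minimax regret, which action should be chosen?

D

Column bests: Low=210, Medium=290, High=170, VeryHigh=260.
A regrets: 260, 160, 70, 360 → max 360
B regrets: 0, 280, 270, 300 → max 300
C regrets: 300, 200, 310, 170 → max 310
D regrets: 150, 0, 90, 0 → max 150
E regrets: 220, 280, 150, 250 → max 280
F regrets: 260, 420, 0, 190 → max 420
Smallest max regret = 150 → D.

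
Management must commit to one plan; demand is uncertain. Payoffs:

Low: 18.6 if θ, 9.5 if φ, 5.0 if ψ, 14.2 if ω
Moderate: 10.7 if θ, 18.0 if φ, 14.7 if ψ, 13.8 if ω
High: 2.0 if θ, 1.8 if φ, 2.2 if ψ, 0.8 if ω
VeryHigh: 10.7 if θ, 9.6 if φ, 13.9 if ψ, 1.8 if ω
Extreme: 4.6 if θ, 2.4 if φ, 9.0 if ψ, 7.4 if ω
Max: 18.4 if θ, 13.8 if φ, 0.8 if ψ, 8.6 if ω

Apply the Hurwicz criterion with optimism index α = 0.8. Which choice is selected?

Low: 0.8·18.6 + 0.2·5.0 = 15.88
Moderate: 0.8·18.0 + 0.2·10.7 = 16.54
High: 0.8·2.2 + 0.2·0.8 = 1.92
VeryHigh: 0.8·13.9 + 0.2·1.8 = 11.48
Extreme: 0.8·9.0 + 0.2·2.4 = 7.68
Max: 0.8·18.4 + 0.2·0.8 = 14.88
Highest Hurwicz score = 16.54 → Moderate.

Moderate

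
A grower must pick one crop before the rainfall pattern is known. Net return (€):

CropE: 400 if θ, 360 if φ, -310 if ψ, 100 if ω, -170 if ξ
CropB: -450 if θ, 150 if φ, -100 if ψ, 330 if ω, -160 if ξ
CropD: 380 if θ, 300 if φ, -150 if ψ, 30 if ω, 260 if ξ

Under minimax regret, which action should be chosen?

Column bests: θ=400, φ=360, ψ=-100, ω=330, ξ=260.
CropE regrets: 0, 0, 210, 230, 430 → max 430
CropB regrets: 850, 210, 0, 0, 420 → max 850
CropD regrets: 20, 60, 50, 300, 0 → max 300
Smallest max regret = 300 → CropD.

CropD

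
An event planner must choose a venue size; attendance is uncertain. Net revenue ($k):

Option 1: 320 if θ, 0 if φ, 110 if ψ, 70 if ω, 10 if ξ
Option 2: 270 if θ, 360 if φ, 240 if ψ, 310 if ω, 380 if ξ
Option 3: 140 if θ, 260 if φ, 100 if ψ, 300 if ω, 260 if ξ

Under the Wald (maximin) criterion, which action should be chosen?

Option 2

Row minima: Option 1=0, Option 2=240, Option 3=100
Best worst-case = 240 → Option 2.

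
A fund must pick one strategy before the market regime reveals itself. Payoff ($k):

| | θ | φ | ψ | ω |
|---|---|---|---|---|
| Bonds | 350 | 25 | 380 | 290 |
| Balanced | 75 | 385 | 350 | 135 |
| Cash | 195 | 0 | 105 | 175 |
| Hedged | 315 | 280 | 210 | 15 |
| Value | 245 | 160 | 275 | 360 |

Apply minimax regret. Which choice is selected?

Column bests: θ=350, φ=385, ψ=380, ω=360.
Bonds regrets: 0, 360, 0, 70 → max 360
Balanced regrets: 275, 0, 30, 225 → max 275
Cash regrets: 155, 385, 275, 185 → max 385
Hedged regrets: 35, 105, 170, 345 → max 345
Value regrets: 105, 225, 105, 0 → max 225
Smallest max regret = 225 → Value.

Value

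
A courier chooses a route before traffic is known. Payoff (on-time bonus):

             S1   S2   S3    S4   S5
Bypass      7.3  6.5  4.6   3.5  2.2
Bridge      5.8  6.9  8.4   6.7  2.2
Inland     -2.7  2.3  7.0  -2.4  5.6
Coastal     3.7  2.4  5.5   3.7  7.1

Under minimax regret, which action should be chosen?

Coastal

Column bests: S1=7.3, S2=6.9, S3=8.4, S4=6.7, S5=7.1.
Bypass regrets: 0.0, 0.4, 3.8, 3.2, 4.9 → max 4.9
Bridge regrets: 1.5, 0.0, 0.0, 0.0, 4.9 → max 4.9
Inland regrets: 10.0, 4.6, 1.4, 9.1, 1.5 → max 10.0
Coastal regrets: 3.6, 4.5, 2.9, 3.0, 0.0 → max 4.5
Smallest max regret = 4.5 → Coastal.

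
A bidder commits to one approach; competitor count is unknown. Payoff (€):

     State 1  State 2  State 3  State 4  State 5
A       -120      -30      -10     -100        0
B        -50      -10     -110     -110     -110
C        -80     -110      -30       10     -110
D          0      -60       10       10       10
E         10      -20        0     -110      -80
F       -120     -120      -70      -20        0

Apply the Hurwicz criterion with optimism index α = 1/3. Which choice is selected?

A: 1/3·0 + 2/3·(-120) = -80
B: 1/3·(-10) + 2/3·(-110) = -230/3
C: 1/3·10 + 2/3·(-110) = -70
D: 1/3·10 + 2/3·(-60) = -110/3
E: 1/3·10 + 2/3·(-110) = -70
F: 1/3·0 + 2/3·(-120) = -80
Highest Hurwicz score = -110/3 → D.

D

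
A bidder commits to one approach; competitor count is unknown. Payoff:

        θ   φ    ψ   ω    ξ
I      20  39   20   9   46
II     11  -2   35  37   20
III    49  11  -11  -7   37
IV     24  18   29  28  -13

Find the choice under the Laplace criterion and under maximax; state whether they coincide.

laplace → I; maximax → III (disagree)

Row averages: I=26.8, II=20.2, III=15.8, IV=17.2
Highest average = 26.8 → I.
Row maxima: I=46, II=37, III=49, IV=29
Best best-case = 49 → III.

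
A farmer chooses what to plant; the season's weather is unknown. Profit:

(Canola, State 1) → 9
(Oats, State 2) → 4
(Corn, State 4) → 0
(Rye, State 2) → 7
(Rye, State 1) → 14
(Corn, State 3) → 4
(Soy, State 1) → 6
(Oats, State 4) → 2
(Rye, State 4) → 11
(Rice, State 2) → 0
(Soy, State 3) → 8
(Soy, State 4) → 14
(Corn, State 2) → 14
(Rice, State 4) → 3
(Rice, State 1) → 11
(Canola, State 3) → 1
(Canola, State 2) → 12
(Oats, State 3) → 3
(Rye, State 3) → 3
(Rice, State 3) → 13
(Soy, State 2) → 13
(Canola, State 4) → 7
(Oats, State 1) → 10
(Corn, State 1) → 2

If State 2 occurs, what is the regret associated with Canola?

2

Best payoff under State 2 is 14.
Regret = 14 − 12 = 2.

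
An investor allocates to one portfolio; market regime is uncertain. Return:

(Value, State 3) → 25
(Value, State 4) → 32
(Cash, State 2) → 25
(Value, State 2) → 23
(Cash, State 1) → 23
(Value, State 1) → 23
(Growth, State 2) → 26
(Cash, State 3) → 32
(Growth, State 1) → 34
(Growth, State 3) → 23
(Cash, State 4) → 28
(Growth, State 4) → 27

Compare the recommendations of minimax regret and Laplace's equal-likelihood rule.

Column bests: State 1=34, State 2=26, State 3=32, State 4=32.
Growth regrets: 0, 0, 9, 5 → max 9
Cash regrets: 11, 1, 0, 4 → max 11
Value regrets: 11, 3, 7, 0 → max 11
Smallest max regret = 9 → Growth.
Row averages: Growth=27.5, Cash=27, Value=25.75
Highest average = 27.5 → Growth.

minimax regret → Growth; laplace → Growth (agree)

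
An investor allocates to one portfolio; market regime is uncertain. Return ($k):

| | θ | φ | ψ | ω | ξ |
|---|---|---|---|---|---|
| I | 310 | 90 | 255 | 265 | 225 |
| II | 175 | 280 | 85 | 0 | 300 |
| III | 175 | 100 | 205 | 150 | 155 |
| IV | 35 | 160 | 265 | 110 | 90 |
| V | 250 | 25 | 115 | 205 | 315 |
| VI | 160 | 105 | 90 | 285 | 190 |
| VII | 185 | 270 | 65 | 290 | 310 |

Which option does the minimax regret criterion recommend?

VI

Column bests: θ=310, φ=280, ψ=265, ω=290, ξ=315.
I regrets: 0, 190, 10, 25, 90 → max 190
II regrets: 135, 0, 180, 290, 15 → max 290
III regrets: 135, 180, 60, 140, 160 → max 180
IV regrets: 275, 120, 0, 180, 225 → max 275
V regrets: 60, 255, 150, 85, 0 → max 255
VI regrets: 150, 175, 175, 5, 125 → max 175
VII regrets: 125, 10, 200, 0, 5 → max 200
Smallest max regret = 175 → VI.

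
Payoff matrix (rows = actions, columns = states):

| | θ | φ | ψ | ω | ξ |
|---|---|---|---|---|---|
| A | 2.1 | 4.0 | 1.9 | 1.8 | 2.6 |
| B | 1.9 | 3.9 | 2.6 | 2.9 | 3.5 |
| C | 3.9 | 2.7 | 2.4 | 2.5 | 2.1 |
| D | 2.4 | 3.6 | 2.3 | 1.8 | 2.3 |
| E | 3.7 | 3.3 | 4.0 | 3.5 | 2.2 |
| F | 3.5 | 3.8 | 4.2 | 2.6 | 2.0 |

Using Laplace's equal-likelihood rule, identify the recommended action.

E

Row averages: A=2.48, B=2.96, C=2.72, D=2.48, E=3.34, F=3.22
Highest average = 3.34 → E.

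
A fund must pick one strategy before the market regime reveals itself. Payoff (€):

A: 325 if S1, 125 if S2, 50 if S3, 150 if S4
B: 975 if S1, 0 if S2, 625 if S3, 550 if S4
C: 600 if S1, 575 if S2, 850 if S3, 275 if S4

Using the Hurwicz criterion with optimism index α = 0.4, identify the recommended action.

C

A: 0.4·325 + 0.6·50 = 160
B: 0.4·975 + 0.6·0 = 390
C: 0.4·850 + 0.6·275 = 505
Highest Hurwicz score = 505 → C.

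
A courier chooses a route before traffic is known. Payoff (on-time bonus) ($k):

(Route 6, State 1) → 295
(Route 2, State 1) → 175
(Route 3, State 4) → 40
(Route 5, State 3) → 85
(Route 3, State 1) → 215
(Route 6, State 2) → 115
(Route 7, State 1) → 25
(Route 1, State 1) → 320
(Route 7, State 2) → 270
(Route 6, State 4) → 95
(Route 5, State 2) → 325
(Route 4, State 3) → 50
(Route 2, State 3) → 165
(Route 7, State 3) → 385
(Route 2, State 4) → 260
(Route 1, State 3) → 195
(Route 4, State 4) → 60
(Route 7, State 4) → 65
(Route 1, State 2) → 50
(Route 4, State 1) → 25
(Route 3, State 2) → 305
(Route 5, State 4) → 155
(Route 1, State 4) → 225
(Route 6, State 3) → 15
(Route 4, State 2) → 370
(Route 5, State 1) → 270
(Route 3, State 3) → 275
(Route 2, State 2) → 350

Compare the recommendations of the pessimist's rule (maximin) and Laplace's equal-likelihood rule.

maximin → Route 2; laplace → Route 2 (agree)

Row minima: Route 1=50, Route 2=165, Route 3=40, Route 4=25, Route 5=85, Route 6=15, Route 7=25
Best worst-case = 165 → Route 2.
Row averages: Route 1=197.5, Route 2=237.5, Route 3=208.75, Route 4=126.25, Route 5=208.75, Route 6=130, Route 7=186.25
Highest average = 237.5 → Route 2.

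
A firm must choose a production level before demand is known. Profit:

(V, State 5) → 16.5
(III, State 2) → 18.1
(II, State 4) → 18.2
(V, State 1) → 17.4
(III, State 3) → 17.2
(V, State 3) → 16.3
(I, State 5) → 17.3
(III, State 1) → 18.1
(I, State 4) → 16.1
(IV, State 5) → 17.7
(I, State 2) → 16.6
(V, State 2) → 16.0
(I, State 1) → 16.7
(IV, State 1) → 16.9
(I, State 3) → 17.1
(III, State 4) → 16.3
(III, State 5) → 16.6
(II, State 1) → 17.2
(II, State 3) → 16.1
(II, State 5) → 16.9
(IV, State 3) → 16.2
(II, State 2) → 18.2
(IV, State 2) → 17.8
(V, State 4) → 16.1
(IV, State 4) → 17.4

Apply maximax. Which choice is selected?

Row maxima: I=17.3, II=18.2, III=18.1, IV=17.8, V=17.4
Best best-case = 18.2 → II.

II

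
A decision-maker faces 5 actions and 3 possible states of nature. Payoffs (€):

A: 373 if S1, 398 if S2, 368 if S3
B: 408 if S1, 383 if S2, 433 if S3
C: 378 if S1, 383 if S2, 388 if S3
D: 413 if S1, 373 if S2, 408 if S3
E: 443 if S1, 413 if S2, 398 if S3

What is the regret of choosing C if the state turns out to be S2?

30

Best payoff under S2 is 413.
Regret = 413 − 383 = 30.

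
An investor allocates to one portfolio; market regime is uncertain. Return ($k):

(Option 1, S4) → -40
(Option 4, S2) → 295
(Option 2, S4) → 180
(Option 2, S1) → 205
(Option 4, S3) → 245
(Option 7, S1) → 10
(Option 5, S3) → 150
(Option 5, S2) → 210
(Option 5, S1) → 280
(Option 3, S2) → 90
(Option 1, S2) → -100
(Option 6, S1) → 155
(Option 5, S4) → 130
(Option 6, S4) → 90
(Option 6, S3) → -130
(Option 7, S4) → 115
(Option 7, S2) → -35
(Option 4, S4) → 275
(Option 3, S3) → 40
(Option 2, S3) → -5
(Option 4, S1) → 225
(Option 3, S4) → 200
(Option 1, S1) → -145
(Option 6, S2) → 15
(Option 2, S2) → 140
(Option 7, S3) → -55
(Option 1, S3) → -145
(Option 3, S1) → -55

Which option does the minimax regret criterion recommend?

Option 4

Column bests: S1=280, S2=295, S3=245, S4=275.
Option 1 regrets: 425, 395, 390, 315 → max 425
Option 2 regrets: 75, 155, 250, 95 → max 250
Option 3 regrets: 335, 205, 205, 75 → max 335
Option 4 regrets: 55, 0, 0, 0 → max 55
Option 5 regrets: 0, 85, 95, 145 → max 145
Option 6 regrets: 125, 280, 375, 185 → max 375
Option 7 regrets: 270, 330, 300, 160 → max 330
Smallest max regret = 55 → Option 4.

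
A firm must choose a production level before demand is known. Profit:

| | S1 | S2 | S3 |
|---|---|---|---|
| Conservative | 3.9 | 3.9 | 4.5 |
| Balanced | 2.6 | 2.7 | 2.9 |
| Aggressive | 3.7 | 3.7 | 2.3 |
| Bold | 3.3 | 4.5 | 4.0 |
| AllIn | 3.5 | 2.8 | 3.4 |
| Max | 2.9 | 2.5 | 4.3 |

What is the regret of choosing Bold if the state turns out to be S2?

Best payoff under S2 is 4.5.
Regret = 4.5 − 4.5 = 0.0.

0.0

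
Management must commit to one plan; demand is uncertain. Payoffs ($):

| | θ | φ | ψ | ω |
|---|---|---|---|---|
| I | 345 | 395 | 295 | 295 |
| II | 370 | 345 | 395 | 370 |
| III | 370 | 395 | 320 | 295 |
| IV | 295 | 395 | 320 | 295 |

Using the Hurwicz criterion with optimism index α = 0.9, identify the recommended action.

I: 0.9·395 + 0.1·295 = 385
II: 0.9·395 + 0.1·345 = 390
III: 0.9·395 + 0.1·295 = 385
IV: 0.9·395 + 0.1·295 = 385
Highest Hurwicz score = 390 → II.

II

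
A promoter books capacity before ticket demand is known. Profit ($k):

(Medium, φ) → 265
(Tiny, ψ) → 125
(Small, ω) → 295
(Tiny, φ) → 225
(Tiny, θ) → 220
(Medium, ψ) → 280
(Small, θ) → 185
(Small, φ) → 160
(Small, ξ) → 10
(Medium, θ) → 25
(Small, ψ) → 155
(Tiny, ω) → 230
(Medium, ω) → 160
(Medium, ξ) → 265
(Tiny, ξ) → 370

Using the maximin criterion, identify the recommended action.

Row minima: Tiny=125, Small=10, Medium=25
Best worst-case = 125 → Tiny.

Tiny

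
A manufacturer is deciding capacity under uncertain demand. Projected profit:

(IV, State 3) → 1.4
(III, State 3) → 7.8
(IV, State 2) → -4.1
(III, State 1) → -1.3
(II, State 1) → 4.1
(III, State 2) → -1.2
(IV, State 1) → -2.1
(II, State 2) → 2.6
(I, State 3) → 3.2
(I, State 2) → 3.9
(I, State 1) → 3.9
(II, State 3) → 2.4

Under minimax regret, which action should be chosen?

I

Column bests: State 1=4.1, State 2=3.9, State 3=7.8.
I regrets: 0.2, 0.0, 4.6 → max 4.6
II regrets: 0.0, 1.3, 5.4 → max 5.4
III regrets: 5.4, 5.1, 0.0 → max 5.4
IV regrets: 6.2, 8.0, 6.4 → max 8.0
Smallest max regret = 4.6 → I.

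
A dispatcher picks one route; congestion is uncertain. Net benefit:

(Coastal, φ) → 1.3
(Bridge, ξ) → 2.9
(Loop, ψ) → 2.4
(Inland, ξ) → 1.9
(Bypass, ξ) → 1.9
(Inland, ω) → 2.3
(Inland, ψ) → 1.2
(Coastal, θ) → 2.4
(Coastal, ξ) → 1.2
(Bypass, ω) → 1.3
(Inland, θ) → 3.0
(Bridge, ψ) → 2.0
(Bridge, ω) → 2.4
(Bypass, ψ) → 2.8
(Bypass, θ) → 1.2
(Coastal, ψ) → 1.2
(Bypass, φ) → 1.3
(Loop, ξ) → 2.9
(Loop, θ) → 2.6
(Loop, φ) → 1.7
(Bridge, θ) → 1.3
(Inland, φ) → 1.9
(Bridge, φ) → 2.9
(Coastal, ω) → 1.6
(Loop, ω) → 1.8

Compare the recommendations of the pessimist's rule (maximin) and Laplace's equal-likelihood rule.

Row minima: Bridge=1.3, Bypass=1.2, Loop=1.7, Inland=1.2, Coastal=1.2
Best worst-case = 1.7 → Loop.
Row averages: Bridge=2.3, Bypass=1.7, Loop=2.28, Inland=2.06, Coastal=1.54
Highest average = 2.3 → Bridge.

maximin → Loop; laplace → Bridge (disagree)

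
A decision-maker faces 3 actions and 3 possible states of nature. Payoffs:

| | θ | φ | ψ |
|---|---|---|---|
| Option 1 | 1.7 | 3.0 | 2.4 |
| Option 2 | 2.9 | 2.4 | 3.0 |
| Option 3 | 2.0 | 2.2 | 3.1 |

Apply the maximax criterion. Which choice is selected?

Option 3

Row maxima: Option 1=3.0, Option 2=3.0, Option 3=3.1
Best best-case = 3.1 → Option 3.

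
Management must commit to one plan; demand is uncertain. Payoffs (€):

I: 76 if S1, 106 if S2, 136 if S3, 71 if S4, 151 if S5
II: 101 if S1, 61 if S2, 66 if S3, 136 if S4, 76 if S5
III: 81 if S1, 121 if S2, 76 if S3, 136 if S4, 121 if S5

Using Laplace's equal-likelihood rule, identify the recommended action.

Row averages: I=108, II=88, III=107
Highest average = 108 → I.

I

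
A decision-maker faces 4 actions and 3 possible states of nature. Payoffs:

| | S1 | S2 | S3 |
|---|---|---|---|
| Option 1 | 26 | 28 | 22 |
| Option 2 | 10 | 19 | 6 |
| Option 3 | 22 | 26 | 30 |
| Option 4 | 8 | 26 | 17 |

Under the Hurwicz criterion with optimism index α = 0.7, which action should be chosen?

Option 1: 0.7·28 + 0.3·22 = 26.2
Option 2: 0.7·19 + 0.3·6 = 15.1
Option 3: 0.7·30 + 0.3·22 = 27.6
Option 4: 0.7·26 + 0.3·8 = 20.6
Highest Hurwicz score = 27.6 → Option 3.

Option 3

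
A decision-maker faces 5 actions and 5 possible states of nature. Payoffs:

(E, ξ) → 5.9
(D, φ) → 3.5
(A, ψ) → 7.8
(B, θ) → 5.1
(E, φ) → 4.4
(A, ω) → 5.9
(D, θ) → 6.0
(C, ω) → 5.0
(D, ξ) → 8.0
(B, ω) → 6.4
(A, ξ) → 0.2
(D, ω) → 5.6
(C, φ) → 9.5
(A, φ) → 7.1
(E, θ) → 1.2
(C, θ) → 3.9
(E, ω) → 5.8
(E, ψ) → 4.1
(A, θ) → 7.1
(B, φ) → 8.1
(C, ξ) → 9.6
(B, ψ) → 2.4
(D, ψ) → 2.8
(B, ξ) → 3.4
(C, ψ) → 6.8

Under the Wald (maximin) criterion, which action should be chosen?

C

Row minima: A=0.2, B=2.4, C=3.9, D=2.8, E=1.2
Best worst-case = 3.9 → C.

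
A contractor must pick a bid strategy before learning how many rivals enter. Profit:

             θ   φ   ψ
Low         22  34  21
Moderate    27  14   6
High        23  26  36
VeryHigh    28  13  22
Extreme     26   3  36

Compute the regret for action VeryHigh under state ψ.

Best payoff under ψ is 36.
Regret = 36 − 22 = 14.

14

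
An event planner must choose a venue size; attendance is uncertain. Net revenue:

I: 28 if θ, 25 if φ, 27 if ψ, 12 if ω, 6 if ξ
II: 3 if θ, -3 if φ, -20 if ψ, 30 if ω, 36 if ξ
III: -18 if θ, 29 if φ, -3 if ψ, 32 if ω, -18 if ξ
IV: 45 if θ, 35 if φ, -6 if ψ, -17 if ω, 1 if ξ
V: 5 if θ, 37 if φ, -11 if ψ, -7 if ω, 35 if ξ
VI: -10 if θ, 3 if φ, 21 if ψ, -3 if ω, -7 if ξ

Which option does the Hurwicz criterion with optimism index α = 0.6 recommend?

IV

I: 0.6·28 + 0.4·6 = 19.2
II: 0.6·36 + 0.4·(-20) = 13.6
III: 0.6·32 + 0.4·(-18) = 12
IV: 0.6·45 + 0.4·(-17) = 20.2
V: 0.6·37 + 0.4·(-11) = 17.8
VI: 0.6·21 + 0.4·(-10) = 8.6
Highest Hurwicz score = 20.2 → IV.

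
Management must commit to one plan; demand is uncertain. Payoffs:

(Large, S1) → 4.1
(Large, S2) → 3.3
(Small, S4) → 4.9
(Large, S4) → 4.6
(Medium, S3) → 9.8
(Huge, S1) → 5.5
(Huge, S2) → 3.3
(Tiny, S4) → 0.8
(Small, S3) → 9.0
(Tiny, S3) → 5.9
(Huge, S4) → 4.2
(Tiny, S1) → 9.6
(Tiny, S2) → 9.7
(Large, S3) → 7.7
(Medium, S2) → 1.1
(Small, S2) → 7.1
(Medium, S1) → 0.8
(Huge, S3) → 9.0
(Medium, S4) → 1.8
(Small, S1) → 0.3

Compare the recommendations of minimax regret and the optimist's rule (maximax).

minimax regret → Tiny; maximax → Medium (disagree)

Column bests: S1=9.6, S2=9.7, S3=9.8, S4=4.9.
Tiny regrets: 0.0, 0.0, 3.9, 4.1 → max 4.1
Small regrets: 9.3, 2.6, 0.8, 0.0 → max 9.3
Medium regrets: 8.8, 8.6, 0.0, 3.1 → max 8.8
Large regrets: 5.5, 6.4, 2.1, 0.3 → max 6.4
Huge regrets: 4.1, 6.4, 0.8, 0.7 → max 6.4
Smallest max regret = 4.1 → Tiny.
Row maxima: Tiny=9.7, Small=9.0, Medium=9.8, Large=7.7, Huge=9.0
Best best-case = 9.8 → Medium.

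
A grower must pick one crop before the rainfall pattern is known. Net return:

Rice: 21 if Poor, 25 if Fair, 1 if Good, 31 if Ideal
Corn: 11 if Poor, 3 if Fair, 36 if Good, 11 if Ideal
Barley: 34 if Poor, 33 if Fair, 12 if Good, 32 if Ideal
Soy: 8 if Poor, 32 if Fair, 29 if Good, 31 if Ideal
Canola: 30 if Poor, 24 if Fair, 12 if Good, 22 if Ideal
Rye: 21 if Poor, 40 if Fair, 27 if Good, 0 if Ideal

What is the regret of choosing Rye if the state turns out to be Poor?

Best payoff under Poor is 34.
Regret = 34 − 21 = 13.

13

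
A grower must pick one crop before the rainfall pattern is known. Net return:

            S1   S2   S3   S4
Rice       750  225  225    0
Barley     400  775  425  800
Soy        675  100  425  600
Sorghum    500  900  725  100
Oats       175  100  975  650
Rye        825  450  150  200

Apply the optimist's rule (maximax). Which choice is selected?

Row maxima: Rice=750, Barley=800, Soy=675, Sorghum=900, Oats=975, Rye=825
Best best-case = 975 → Oats.

Oats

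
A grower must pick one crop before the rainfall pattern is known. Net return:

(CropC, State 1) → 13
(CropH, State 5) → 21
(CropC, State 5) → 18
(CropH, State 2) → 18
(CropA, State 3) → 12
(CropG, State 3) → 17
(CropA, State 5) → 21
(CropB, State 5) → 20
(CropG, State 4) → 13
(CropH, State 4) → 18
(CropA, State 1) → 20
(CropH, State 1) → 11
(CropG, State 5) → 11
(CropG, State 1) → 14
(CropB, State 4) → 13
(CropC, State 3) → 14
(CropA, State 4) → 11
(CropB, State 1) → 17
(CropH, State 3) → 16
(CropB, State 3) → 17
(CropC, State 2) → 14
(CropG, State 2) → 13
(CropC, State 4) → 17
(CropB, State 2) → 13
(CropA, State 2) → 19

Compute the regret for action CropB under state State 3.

Best payoff under State 3 is 17.
Regret = 17 − 17 = 0.

0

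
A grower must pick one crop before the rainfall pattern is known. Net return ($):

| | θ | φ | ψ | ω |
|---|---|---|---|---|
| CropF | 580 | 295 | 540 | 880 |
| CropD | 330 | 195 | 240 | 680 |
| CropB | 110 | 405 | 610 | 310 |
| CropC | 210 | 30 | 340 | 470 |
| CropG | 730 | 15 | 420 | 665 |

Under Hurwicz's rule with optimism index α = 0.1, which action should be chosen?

CropF

CropF: 0.1·880 + 0.9·295 = 353.5
CropD: 0.1·680 + 0.9·195 = 243.5
CropB: 0.1·610 + 0.9·110 = 160
CropC: 0.1·470 + 0.9·30 = 74
CropG: 0.1·730 + 0.9·15 = 86.5
Highest Hurwicz score = 353.5 → CropF.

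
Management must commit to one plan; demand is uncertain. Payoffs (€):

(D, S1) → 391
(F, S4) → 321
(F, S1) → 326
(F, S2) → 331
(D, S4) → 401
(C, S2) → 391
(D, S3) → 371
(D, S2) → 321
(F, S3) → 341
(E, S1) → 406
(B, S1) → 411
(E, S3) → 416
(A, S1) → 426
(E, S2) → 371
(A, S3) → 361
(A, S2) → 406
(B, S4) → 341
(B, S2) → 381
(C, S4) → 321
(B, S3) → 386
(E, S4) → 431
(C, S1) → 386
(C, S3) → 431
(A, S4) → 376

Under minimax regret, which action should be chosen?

Column bests: S1=426, S2=406, S3=431, S4=431.
A regrets: 0, 0, 70, 55 → max 70
B regrets: 15, 25, 45, 90 → max 90
C regrets: 40, 15, 0, 110 → max 110
D regrets: 35, 85, 60, 30 → max 85
E regrets: 20, 35, 15, 0 → max 35
F regrets: 100, 75, 90, 110 → max 110
Smallest max regret = 35 → E.

E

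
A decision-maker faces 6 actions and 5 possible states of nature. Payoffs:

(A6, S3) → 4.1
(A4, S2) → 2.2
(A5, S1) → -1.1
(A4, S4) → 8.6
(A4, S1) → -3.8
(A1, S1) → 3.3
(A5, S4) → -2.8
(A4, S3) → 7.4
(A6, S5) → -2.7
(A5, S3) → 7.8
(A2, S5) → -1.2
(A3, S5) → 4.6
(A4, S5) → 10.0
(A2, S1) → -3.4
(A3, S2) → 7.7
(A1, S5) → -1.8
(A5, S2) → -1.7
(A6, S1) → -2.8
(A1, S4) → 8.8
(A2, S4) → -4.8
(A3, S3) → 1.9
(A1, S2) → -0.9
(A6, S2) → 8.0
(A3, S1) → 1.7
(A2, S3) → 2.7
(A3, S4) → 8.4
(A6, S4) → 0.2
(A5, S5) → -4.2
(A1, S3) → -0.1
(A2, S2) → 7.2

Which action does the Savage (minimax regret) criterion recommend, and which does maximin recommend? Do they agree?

minimax regret → A3; maximin → A3 (agree)

Column bests: S1=3.3, S2=8.0, S3=7.8, S4=8.8, S5=10.0.
A1 regrets: 0.0, 8.9, 7.9, 0.0, 11.8 → max 11.8
A2 regrets: 6.7, 0.8, 5.1, 13.6, 11.2 → max 13.6
A3 regrets: 1.6, 0.3, 5.9, 0.4, 5.4 → max 5.9
A4 regrets: 7.1, 5.8, 0.4, 0.2, 0.0 → max 7.1
A5 regrets: 4.4, 9.7, 0.0, 11.6, 14.2 → max 14.2
A6 regrets: 6.1, 0.0, 3.7, 8.6, 12.7 → max 12.7
Smallest max regret = 5.9 → A3.
Row minima: A1=-1.8, A2=-4.8, A3=1.7, A4=-3.8, A5=-4.2, A6=-2.8
Best worst-case = 1.7 → A3.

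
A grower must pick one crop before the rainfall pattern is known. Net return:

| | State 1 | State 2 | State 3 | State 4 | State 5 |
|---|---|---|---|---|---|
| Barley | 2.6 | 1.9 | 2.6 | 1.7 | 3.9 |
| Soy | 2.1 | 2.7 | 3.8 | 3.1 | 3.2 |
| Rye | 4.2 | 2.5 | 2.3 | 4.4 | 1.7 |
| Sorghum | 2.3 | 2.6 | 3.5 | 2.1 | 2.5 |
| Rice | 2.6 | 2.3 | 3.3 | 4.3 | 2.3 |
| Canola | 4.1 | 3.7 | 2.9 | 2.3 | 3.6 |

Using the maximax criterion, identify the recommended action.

Rye

Row maxima: Barley=3.9, Soy=3.8, Rye=4.4, Sorghum=3.5, Rice=4.3, Canola=4.1
Best best-case = 4.4 → Rye.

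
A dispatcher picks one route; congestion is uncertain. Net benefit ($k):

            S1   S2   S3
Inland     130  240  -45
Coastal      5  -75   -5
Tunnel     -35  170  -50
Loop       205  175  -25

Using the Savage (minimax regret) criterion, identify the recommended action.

Loop

Column bests: S1=205, S2=240, S3=-5.
Inland regrets: 75, 0, 40 → max 75
Coastal regrets: 200, 315, 0 → max 315
Tunnel regrets: 240, 70, 45 → max 240
Loop regrets: 0, 65, 20 → max 65
Smallest max regret = 65 → Loop.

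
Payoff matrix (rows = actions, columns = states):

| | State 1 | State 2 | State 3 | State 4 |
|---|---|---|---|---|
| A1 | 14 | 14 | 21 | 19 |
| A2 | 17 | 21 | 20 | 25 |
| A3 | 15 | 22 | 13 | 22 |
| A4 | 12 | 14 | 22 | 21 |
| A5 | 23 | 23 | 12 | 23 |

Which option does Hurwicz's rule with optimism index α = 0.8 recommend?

A2

A1: 0.8·21 + 0.2·14 = 19.6
A2: 0.8·25 + 0.2·17 = 23.4
A3: 0.8·22 + 0.2·13 = 20.2
A4: 0.8·22 + 0.2·12 = 20
A5: 0.8·23 + 0.2·12 = 20.8
Highest Hurwicz score = 23.4 → A2.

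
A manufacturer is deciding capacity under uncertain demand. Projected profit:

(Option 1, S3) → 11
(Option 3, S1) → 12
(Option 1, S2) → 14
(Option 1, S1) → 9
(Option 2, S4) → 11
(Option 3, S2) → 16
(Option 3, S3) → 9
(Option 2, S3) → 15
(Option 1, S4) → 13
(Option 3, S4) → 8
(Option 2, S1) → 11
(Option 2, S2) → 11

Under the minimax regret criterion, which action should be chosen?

Column bests: S1=12, S2=16, S3=15, S4=13.
Option 1 regrets: 3, 2, 4, 0 → max 4
Option 2 regrets: 1, 5, 0, 2 → max 5
Option 3 regrets: 0, 0, 6, 5 → max 6
Smallest max regret = 4 → Option 1.

Option 1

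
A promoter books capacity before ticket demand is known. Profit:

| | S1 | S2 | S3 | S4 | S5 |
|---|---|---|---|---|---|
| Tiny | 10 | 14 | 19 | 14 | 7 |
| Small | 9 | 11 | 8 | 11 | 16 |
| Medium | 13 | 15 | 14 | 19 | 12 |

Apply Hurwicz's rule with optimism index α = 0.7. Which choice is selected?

Tiny: 0.7·19 + 0.3·7 = 15.4
Small: 0.7·16 + 0.3·8 = 13.6
Medium: 0.7·19 + 0.3·12 = 16.9
Highest Hurwicz score = 16.9 → Medium.

Medium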